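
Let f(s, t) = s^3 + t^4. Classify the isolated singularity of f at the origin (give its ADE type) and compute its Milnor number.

Type E6, Milnor number mu = 6.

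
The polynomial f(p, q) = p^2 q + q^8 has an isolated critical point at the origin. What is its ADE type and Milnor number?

The Hessian of f at 0 has rank 0. Corank 2; j^3 = p^2*q has shape L^2 M (L != M), so D-series; mu = 9 gives D_9.

Type D9, Milnor number mu = 9.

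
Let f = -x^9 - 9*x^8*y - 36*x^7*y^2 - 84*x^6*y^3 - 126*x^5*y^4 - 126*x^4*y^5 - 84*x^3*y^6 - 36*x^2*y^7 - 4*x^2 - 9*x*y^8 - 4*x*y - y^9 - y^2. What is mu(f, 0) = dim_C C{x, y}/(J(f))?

The Hessian of f at 0 has rank 1. Corank 1: A-series; mu = 8 gives A_8.

8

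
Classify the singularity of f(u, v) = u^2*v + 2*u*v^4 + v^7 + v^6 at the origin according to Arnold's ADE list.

D_7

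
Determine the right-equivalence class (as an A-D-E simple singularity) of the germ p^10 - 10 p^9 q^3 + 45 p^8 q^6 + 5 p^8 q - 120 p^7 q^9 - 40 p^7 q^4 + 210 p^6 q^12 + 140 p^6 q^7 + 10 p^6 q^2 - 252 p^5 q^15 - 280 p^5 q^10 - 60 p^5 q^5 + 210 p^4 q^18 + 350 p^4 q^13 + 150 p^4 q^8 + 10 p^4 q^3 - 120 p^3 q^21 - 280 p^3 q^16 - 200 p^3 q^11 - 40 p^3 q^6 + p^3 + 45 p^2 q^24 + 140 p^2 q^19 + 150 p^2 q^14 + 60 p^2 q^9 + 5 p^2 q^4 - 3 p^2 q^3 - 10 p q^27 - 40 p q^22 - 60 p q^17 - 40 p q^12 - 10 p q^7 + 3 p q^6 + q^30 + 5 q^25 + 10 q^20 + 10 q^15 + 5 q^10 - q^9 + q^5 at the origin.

The Hessian of f at 0 is [[0, 0], [0, 0]] with rank 0, so corank 2. A Groebner basis of the Jacobian ideal J(f) in C{p,q} is {-p^2/2 + p*q^3, q^4, p^3, p^2*q}; counting standard monomials gives mu = 8. Corank 2; j^3 = p^3 is a perfect cube, so E-series; the 5-jet and mu = 8 give E_8.

E_{8}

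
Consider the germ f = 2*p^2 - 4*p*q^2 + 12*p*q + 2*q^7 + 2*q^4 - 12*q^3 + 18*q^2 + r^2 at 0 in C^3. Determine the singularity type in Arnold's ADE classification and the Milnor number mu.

Type A_{6}, Milnor number mu = 6.

The Hessian of f at 0 is [[4, 12, 0], [12, 36, 0], [0, 0, 2]] with rank 2, so corank 1. A Groebner basis of the Jacobian ideal J(f) in C{p,q,r} is {p^3 + 9*p^2*q + 27*p^2 + 108*p*q + 81*p + 243*q, -p + q^2 - 3*q, r}; counting standard monomials gives mu = 6. Corank 1: A-series; mu = 6 gives A_6.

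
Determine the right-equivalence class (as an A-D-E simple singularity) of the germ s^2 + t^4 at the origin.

A_{3}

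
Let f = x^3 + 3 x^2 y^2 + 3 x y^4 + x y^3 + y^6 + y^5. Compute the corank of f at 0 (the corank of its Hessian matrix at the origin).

The Hessian at 0 is [[0, 0], [0, 0]] of rank 0; hence corank 2.

2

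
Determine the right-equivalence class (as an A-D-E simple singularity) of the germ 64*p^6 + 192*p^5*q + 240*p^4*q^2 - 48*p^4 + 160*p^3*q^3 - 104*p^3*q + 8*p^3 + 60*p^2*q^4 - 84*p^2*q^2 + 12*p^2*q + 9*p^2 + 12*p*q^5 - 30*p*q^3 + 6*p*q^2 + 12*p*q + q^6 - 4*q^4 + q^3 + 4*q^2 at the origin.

A_2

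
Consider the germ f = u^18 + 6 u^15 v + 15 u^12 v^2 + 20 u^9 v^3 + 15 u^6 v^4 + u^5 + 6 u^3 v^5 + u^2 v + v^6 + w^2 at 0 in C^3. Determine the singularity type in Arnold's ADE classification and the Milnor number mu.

Type D7, Milnor number mu = 7.

The Hessian of f at 0 is [[0, 0, 0], [0, 0, 0], [0, 0, 2]] with rank 1, so corank 2. A Groebner basis of the Jacobian ideal J(f) in C{u,v,w} is {u^2/6 + v^5, u^3, u*v, w}; counting standard monomials gives mu = 7. Corank 2; j^3 = u^2*v has shape L^2 M (L != M), so D-series; mu = 7 gives D_7.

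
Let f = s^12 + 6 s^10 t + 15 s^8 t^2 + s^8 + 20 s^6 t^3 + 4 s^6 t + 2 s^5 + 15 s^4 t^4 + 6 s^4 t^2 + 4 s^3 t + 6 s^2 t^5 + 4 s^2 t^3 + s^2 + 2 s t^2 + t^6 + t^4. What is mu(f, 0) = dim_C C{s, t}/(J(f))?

5

The Hessian of f at 0 has rank 1. Corank 1: A-series; mu = 5 gives A_5.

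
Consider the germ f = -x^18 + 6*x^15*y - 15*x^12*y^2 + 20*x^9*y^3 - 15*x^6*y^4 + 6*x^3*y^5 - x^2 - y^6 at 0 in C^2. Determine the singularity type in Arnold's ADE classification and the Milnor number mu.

The Hessian of f at 0 is [[-2, 0], [0, 0]] with rank 1, so corank 1. A Groebner basis of the Jacobian ideal J(f) in C{x,y} is {y^5, x}; counting standard monomials gives mu = 5. Corank 1: A-series; mu = 5 gives A_5.

Type A_{5}, Milnor number mu = 5.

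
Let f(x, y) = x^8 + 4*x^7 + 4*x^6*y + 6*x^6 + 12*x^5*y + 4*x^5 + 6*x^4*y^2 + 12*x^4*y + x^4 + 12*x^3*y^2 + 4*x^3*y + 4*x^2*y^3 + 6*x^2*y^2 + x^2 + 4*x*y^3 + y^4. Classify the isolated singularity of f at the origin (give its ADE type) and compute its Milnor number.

The Hessian of f at 0 is [[2, 0], [0, 0]] with rank 1, so corank 1. A Groebner basis of the Jacobian ideal J(f) in C{x,y} is {y^3, x}; counting standard monomials gives mu = 3. Corank 1: A-series; mu = 3 gives A_3.

Type A_{3}, Milnor number mu = 3.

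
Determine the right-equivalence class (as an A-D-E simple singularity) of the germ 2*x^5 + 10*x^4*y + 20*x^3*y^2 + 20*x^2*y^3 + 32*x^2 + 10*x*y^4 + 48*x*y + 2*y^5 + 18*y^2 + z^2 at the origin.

A_{4}

The Hessian of f at 0 is [[64, 48, 0], [48, 36, 0], [0, 0, 2]] with rank 2, so corank 1. A Groebner basis of the Jacobian ideal J(f) in C{x,y,z} is {y^4, x + 3*y/4, z}; counting standard monomials gives mu = 4. Corank 1: A-series; mu = 4 gives A_4.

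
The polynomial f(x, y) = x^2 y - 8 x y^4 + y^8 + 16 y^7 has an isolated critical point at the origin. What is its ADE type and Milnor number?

The Hessian of f at 0 is [[0, 0], [0, 0]] with rank 0, so corank 2. A Groebner basis of the Jacobian ideal J(f) in C{x,y} is {x^2*y^2, -x^2*y/8 - x^2/4 + x*y^3, -x*y/4 + y^4, x^3}; counting standard monomials gives mu = 9. Corank 2; j^3 = x^2*y has shape L^2 M (L != M), so D-series; mu = 9 gives D_9.

Type D_{9}, Milnor number mu = 9.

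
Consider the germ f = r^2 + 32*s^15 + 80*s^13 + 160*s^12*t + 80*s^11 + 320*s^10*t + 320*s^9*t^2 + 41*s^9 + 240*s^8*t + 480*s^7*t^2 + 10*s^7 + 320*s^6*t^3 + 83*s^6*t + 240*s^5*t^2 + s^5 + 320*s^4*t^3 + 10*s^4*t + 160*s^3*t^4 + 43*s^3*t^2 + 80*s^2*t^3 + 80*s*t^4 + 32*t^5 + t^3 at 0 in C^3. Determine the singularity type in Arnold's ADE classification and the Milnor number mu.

Type E_8, Milnor number mu = 8.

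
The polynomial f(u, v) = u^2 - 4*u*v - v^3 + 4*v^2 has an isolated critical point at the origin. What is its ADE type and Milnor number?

The Hessian of f at 0 has rank 1. Corank 1: A-series; mu = 2 gives A_2.

Type A2, Milnor number mu = 2.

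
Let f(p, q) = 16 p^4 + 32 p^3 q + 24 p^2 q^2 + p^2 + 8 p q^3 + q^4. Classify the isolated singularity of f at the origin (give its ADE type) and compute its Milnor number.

Type A_{3}, Milnor number mu = 3.

The Hessian of f at 0 is [[2, 0], [0, 0]] with rank 1, so corank 1. A Groebner basis of the Jacobian ideal J(f) in C{p,q} is {q^3, p}; counting standard monomials gives mu = 3. Corank 1: A-series; mu = 3 gives A_3.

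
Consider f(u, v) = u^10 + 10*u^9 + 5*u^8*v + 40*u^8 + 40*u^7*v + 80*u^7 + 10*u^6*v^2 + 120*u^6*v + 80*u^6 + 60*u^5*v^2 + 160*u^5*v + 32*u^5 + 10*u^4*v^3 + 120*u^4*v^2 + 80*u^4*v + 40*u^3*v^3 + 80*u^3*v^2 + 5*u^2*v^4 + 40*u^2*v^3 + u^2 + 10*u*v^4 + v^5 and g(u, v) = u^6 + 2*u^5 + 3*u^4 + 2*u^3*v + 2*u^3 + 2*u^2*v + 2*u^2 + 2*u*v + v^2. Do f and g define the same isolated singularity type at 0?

The Hessian of f at 0 is [[2, 0], [0, 0]] with rank 1, so corank 1. A Groebner basis of the Jacobian ideal J(f) in C{u,v} is {v^4, u}; counting standard monomials gives mu = 4. Corank 1: A-series; mu = 4 gives A_4. The Hessian of g at 0 is [[4, 2], [2, 2]] with rank 2, so corank 0. A Groebner basis of the Jacobian ideal J(g) in C{u,v} is {u, v}; counting standard monomials gives mu = 1. Corank 0: nondegenerate Morse point, so A_1. f is A_4 but g is A_1, hence not right-equivalent.

No.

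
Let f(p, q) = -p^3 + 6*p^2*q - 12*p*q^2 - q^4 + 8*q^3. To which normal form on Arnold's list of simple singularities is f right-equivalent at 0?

E_6

The Hessian of f at 0 is [[0, 0], [0, 0]] with rank 0, so corank 2. A Groebner basis of the Jacobian ideal J(f) in C{p,q} is {q^3, p^2 - 4*p*q + 4*q^2}; counting standard monomials gives mu = 6. Corank 2; j^3 = -(p - 2*q)^3 is a perfect cube, so E-series; the 4-jet and mu = 6 give E_6.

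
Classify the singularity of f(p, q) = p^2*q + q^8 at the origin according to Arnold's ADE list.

The Hessian of f at 0 has rank 0. Corank 2; j^3 = p^2*q has shape L^2 M (L != M), so D-series; mu = 9 gives D_9.

D_9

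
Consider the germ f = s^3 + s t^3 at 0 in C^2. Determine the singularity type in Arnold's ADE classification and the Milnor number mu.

Type E_7, Milnor number mu = 7.

The Hessian of f at 0 has rank 0. Corank 2; j^3 = s^3 is a perfect cube, so E-series; the 4-jet and mu = 7 give E_7.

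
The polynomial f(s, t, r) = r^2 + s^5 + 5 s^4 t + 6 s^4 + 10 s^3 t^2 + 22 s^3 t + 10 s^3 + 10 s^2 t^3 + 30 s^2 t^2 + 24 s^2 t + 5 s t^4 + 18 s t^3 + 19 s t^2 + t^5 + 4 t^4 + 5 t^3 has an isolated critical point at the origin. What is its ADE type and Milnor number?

The Hessian of f at 0 is [[0, 0, 0], [0, 0, 0], [0, 0, 2]] with rank 1, so corank 2. A Groebner basis of the Jacobian ideal J(f) in C{s,t,r} is {t^3, s^2 - t^2/6, s*t + t^2/2, r}; counting standard monomials gives mu = 4. Corank 2; j^3 = (s + t)*(10*s^2 + 14*s*t + 5*t^2) splits into three distinct lines over C (the quadratic factor has nonzero discriminant), so D_4.

Type D4, Milnor number mu = 4.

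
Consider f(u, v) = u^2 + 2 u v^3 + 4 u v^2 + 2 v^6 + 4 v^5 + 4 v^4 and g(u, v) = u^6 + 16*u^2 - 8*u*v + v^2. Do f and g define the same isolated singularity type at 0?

Yes.

The Hessian of f at 0 has rank 1. Corank 1: A-series; mu = 5 gives A_5. The Hessian of g at 0 has rank 1. Corank 1: A-series; mu = 5 gives A_5. Both have type A_5, hence right-equivalent.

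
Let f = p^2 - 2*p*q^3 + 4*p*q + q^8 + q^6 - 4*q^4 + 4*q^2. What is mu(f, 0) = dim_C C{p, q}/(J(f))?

7

The Hessian of f at 0 has rank 1. Corank 1: A-series; mu = 7 gives A_7.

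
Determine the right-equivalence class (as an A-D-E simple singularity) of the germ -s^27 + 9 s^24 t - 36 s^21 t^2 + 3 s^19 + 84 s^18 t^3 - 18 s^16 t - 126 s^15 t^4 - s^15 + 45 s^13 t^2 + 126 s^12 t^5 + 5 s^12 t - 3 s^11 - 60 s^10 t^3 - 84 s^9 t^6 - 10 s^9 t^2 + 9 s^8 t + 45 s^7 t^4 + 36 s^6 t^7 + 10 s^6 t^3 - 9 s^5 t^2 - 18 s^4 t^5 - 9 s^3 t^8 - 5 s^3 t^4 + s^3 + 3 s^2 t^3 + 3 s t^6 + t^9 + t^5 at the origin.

The Hessian of f at 0 has rank 0. Corank 2; j^3 = s^3 is a perfect cube, so E-series; the 5-jet and mu = 8 give E_8.

E_8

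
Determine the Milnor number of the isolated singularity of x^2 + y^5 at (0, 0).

4

The Hessian of f at 0 has rank 1. Corank 1: A-series; mu = 4 gives A_4.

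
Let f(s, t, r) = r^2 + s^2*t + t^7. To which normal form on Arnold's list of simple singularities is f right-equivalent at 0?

D_{8}

The Hessian of f at 0 is [[0, 0, 0], [0, 0, 0], [0, 0, 2]] with rank 1, so corank 2. A Groebner basis of the Jacobian ideal J(f) in C{s,t,r} is {s^2/7 + t^6, s^3, s*t, r}; counting standard monomials gives mu = 8. Corank 2; j^3 = s^2*t has shape L^2 M (L != M), so D-series; mu = 8 gives D_8.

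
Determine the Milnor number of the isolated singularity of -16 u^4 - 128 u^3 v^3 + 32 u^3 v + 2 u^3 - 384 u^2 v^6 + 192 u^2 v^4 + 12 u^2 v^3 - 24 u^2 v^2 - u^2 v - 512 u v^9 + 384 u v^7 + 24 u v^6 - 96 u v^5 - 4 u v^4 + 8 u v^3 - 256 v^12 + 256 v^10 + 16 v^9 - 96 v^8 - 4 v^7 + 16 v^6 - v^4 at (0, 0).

5

The Hessian of f at 0 has rank 0. Corank 2; j^3 = u^2*(2*u - v) has shape L^2 M (L != M), so D-series; mu = 5 gives D_5.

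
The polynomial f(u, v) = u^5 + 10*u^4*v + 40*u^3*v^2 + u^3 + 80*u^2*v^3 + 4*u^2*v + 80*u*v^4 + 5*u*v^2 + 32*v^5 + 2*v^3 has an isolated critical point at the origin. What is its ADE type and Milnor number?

The Hessian of f at 0 has rank 0. Corank 2; j^3 = (u + v)^2*(u + 2*v) has shape L^2 M (L != M), so D-series; mu = 6 gives D_6.

Type D_{6}, Milnor number mu = 6.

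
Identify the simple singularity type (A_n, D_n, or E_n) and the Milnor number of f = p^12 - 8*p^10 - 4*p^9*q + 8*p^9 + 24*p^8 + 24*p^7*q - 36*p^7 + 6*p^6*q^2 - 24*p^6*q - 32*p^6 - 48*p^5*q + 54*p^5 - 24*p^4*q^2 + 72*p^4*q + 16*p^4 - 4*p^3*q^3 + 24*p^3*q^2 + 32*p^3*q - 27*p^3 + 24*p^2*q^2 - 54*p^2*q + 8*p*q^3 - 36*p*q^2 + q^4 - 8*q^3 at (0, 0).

Type E_{6}, Milnor number mu = 6.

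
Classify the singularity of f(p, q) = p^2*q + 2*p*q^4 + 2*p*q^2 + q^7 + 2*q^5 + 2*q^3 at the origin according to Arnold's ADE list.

The Hessian of f at 0 has rank 0. Corank 2; j^3 = q*(p^2 + 2*p*q + 2*q^2) splits into three distinct lines over C (the quadratic factor has nonzero discriminant), so D_4.

D_4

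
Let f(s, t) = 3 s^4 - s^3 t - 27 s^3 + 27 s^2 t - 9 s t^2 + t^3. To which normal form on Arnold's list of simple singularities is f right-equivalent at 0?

E7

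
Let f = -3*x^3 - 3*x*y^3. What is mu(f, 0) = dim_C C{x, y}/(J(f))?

7

The Hessian of f at 0 is [[0, 0], [0, 0]] with rank 0, so corank 2. A Groebner basis of the Jacobian ideal J(f) in C{x,y} is {x^3, x*y^2, 3*x^2 + y^3}; counting standard monomials gives mu = 7. Corank 2; j^3 = -3*x^3 is a perfect cube, so E-series; the 4-jet and mu = 7 give E_7.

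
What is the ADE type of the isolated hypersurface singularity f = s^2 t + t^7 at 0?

The Hessian of f at 0 has rank 0. Corank 2; j^3 = s^2*t has shape L^2 M (L != M), so D-series; mu = 8 gives D_8.

D_8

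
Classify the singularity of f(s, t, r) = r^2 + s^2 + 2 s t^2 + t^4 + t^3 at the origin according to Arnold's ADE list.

A_{2}

The Hessian of f at 0 has rank 2. Corank 1: A-series; mu = 2 gives A_2.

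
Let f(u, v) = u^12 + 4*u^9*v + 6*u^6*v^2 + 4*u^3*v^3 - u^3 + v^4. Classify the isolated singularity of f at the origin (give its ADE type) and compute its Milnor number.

Type E_6, Milnor number mu = 6.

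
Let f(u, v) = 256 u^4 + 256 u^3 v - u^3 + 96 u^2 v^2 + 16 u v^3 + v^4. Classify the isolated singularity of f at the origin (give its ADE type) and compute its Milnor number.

Type E6, Milnor number mu = 6.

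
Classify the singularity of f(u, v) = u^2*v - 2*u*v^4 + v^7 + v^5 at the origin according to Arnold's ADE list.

D6

The Hessian of f at 0 is [[0, 0], [0, 0]] with rank 0, so corank 2. A Groebner basis of the Jacobian ideal J(f) in C{u,v} is {-u*v + v^4, u*v^2, u^2 + 5*u*v}; counting standard monomials gives mu = 6. Corank 2; j^3 = u^2*v has shape L^2 M (L != M), so D-series; mu = 6 gives D_6.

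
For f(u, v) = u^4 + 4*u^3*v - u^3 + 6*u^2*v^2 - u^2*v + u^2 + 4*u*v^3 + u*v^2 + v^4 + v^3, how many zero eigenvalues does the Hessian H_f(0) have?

1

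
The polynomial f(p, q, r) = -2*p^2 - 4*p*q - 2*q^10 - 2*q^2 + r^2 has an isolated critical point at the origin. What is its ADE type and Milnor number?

The Hessian of f at 0 has rank 2. Corank 1: A-series; mu = 9 gives A_9.

Type A_{9}, Milnor number mu = 9.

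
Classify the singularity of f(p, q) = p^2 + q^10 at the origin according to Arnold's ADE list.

The Hessian of f at 0 has rank 1. Corank 1: A-series; mu = 9 gives A_9.

A9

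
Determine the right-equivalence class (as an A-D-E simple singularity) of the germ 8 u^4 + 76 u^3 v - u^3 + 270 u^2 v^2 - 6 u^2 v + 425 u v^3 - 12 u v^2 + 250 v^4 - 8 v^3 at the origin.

E_7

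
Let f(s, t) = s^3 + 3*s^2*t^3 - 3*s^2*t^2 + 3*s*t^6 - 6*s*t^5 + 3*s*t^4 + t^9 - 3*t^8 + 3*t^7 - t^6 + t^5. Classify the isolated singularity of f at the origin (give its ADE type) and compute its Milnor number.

The Hessian of f at 0 is [[0, 0], [0, 0]] with rank 0, so corank 2. A Groebner basis of the Jacobian ideal J(f) in C{s,t} is {s^2/2 + s*t^3 - s*t^2, t^4, s^3, s^2*t + s^2 - 2*s*t^2}; counting standard monomials gives mu = 8. Corank 2; j^3 = s^3 is a perfect cube, so E-series; the 5-jet and mu = 8 give E_8.

Type E_{8}, Milnor number mu = 8.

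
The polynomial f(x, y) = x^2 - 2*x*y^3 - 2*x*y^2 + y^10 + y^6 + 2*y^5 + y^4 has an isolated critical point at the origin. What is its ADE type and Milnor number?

Type A_9, Milnor number mu = 9.

The Hessian of f at 0 is [[2, 0], [0, 0]] with rank 1, so corank 1. A Groebner basis of the Jacobian ideal J(f) in C{x,y} is {x^4 - x^3/3 + x^2*y - 5*x^2/3 + 7*x*y^2/3 - 2*x*y/3 + 2*x/3 - 2*y^2/3, x^3*y - x^3 + 2*x^2*y - 3*x^2 + 4*x*y^2 - x*y + x - y^2, -x^3/3 + x^2*y^2 - x^2*y + 4*x^2/3 - 5*x*y^2/3 + x*y/3 - x/3 + y^2/3, -x + y^3 + y^2}; counting standard monomials gives mu = 9. Corank 1: A-series; mu = 9 gives A_9.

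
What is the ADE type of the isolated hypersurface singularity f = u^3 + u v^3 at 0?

The Hessian of f at 0 has rank 0. Corank 2; j^3 = u^3 is a perfect cube, so E-series; the 4-jet and mu = 7 give E_7.

E_{7}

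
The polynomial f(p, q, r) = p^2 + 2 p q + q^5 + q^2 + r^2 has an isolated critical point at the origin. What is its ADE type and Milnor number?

The Hessian of f at 0 has rank 2. Corank 1: A-series; mu = 4 gives A_4.

Type A_4, Milnor number mu = 4.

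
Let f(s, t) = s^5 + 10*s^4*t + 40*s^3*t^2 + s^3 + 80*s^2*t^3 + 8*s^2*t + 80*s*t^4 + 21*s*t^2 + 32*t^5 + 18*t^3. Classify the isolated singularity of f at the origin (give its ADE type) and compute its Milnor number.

Type D_{6}, Milnor number mu = 6.

The Hessian of f at 0 has rank 0. Corank 2; j^3 = (s + 2*t)*(s + 3*t)^2 has shape L^2 M (L != M), so D-series; mu = 6 gives D_6.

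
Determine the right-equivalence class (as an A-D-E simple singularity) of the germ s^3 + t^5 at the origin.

E_{8}

The Hessian of f at 0 has rank 0. Corank 2; j^3 = s^3 is a perfect cube, so E-series; the 5-jet and mu = 8 give E_8.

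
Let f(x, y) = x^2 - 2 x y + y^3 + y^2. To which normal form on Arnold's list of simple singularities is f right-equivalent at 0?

A_{2}

The Hessian of f at 0 is [[2, -2], [-2, 2]] with rank 1, so corank 1. A Groebner basis of the Jacobian ideal J(f) in C{x,y} is {y^2, x - y}; counting standard monomials gives mu = 2. Corank 1: A-series; mu = 2 gives A_2.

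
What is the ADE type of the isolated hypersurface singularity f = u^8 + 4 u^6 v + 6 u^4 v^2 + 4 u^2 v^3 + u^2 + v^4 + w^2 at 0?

The Hessian of f at 0 is [[2, 0, 0], [0, 0, 0], [0, 0, 2]] with rank 2, so corank 1. A Groebner basis of the Jacobian ideal J(f) in C{u,v,w} is {v^3, u, w}; counting standard monomials gives mu = 3. Corank 1: A-series; mu = 3 gives A_3.

A_3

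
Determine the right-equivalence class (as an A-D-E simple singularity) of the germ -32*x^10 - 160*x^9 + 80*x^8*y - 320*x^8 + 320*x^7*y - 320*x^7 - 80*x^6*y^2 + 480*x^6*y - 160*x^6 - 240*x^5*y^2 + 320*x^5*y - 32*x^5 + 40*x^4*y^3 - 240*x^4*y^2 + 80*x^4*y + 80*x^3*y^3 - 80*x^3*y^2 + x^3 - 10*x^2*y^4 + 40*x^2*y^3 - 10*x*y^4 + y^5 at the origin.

E8

The Hessian of f at 0 has rank 0. Corank 2; j^3 = x^3 is a perfect cube, so E-series; the 5-jet and mu = 8 give E_8.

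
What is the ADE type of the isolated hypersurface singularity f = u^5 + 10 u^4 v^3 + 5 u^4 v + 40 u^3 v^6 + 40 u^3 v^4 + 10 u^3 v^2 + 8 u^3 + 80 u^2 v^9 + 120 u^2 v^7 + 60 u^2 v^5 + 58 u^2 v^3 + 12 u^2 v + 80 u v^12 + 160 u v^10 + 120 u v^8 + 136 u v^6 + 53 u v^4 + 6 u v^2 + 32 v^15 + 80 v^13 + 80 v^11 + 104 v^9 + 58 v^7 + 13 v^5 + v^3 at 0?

E_8

The Hessian of f at 0 has rank 0. Corank 2; j^3 = (2*u + v)^3 is a perfect cube, so E-series; the 5-jet and mu = 8 give E_8.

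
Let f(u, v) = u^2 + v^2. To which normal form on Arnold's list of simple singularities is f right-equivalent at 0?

The Hessian of f at 0 is [[2, 0], [0, 2]] with rank 2, so corank 0. A Groebner basis of the Jacobian ideal J(f) in C{u,v} is {u, v}; counting standard monomials gives mu = 1. Corank 0: nondegenerate Morse point, so A_1.

A_1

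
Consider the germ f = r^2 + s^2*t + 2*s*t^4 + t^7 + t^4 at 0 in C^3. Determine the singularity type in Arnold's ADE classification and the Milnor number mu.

Type D_{5}, Milnor number mu = 5.

The Hessian of f at 0 is [[0, 0, 0], [0, 0, 0], [0, 0, 2]] with rank 1, so corank 2. A Groebner basis of the Jacobian ideal J(f) in C{s,t,r} is {s^3, s^2/4 + t^3, s*t, r}; counting standard monomials gives mu = 5. Corank 2; j^3 = s^2*t has shape L^2 M (L != M), so D-series; mu = 5 gives D_5.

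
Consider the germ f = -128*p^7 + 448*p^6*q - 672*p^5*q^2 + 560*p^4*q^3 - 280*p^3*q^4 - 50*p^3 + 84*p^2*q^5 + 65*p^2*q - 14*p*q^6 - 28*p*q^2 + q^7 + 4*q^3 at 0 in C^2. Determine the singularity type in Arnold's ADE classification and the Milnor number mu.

Type D_{8}, Milnor number mu = 8.

The Hessian of f at 0 has rank 0. Corank 2; j^3 = -(2*p - q)*(5*p - 2*q)^2 has shape L^2 M (L != M), so D-series; mu = 8 gives D_8.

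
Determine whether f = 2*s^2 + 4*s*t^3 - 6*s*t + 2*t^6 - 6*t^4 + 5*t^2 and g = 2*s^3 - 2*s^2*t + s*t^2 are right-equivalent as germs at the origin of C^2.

No.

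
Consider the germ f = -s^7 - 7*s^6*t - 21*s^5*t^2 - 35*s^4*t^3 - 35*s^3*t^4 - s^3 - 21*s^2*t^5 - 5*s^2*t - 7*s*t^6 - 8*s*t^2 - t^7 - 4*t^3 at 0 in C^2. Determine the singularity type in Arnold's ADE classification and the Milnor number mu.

Type D_{8}, Milnor number mu = 8.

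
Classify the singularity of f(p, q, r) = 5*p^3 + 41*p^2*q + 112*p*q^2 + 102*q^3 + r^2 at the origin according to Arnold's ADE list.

D4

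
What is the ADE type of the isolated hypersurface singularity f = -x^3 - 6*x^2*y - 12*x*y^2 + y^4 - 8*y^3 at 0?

The Hessian of f at 0 has rank 0. Corank 2; j^3 = -(x + 2*y)^3 is a perfect cube, so E-series; the 4-jet and mu = 6 give E_6.

E_{6}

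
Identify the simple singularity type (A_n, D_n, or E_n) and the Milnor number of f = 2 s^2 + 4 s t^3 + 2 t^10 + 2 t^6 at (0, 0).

The Hessian of f at 0 has rank 1. Corank 1: A-series; mu = 9 gives A_9.

Type A9, Milnor number mu = 9.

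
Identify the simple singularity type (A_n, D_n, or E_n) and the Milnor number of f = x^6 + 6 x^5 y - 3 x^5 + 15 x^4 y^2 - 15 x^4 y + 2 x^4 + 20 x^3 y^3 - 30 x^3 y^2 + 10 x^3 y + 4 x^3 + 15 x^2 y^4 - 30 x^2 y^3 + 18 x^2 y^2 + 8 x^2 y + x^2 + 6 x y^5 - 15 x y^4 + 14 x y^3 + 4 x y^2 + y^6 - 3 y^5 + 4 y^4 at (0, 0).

Type A_4, Milnor number mu = 4.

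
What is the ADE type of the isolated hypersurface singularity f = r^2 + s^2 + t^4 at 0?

The Hessian of f at 0 has rank 2. Corank 1: A-series; mu = 3 gives A_3.

A3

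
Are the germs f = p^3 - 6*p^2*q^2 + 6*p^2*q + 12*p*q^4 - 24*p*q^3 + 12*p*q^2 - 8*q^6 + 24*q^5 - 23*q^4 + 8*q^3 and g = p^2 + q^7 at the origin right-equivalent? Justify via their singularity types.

No.

The Hessian of f at 0 has rank 0. Corank 2; j^3 = (p + 2*q)^3 is a perfect cube, so E-series; the 4-jet and mu = 6 give E_6. The Hessian of g at 0 has rank 1. Corank 1: A-series; mu = 6 gives A_6. f is E_6 but g is A_6, hence not right-equivalent.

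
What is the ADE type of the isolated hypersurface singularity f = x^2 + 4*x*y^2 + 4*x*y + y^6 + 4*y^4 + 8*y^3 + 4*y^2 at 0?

The Hessian of f at 0 has rank 1. Corank 1: A-series; mu = 5 gives A_5.

A_{5}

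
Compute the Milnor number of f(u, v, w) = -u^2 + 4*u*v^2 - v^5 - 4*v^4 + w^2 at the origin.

4

The Hessian of f at 0 has rank 2. Corank 1: A-series; mu = 4 gives A_4.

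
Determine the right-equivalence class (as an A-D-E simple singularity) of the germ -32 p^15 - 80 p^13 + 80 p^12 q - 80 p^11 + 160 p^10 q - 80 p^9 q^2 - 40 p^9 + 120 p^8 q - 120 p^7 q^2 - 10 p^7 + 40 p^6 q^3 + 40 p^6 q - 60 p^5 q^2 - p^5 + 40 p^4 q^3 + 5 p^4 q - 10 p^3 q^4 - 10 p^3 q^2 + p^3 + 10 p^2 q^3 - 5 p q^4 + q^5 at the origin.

E_8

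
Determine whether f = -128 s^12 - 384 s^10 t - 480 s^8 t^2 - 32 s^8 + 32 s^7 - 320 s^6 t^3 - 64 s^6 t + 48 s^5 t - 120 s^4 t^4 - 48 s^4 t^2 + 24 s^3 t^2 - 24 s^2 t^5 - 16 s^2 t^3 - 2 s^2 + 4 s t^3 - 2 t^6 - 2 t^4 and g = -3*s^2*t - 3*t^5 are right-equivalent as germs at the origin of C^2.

No.

The Hessian of f at 0 has rank 1. Corank 1: A-series; mu = 3 gives A_3. The Hessian of g at 0 has rank 0. Corank 2; j^3 = -3*s^2*t has shape L^2 M (L != M), so D-series; mu = 6 gives D_6. f is A_3 but g is D_6, hence not right-equivalent.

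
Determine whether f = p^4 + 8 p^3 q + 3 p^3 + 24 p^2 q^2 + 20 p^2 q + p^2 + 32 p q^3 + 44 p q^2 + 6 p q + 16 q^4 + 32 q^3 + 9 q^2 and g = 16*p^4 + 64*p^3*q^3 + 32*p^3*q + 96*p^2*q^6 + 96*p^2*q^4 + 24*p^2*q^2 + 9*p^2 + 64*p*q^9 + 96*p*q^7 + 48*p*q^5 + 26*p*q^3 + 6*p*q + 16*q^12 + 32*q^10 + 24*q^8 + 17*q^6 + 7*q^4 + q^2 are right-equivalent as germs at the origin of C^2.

No.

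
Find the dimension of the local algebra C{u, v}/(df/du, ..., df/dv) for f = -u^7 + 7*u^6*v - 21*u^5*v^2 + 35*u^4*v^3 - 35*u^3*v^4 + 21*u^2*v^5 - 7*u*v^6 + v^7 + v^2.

6

The Hessian of f at 0 has rank 1. Corank 1: A-series; mu = 6 gives A_6.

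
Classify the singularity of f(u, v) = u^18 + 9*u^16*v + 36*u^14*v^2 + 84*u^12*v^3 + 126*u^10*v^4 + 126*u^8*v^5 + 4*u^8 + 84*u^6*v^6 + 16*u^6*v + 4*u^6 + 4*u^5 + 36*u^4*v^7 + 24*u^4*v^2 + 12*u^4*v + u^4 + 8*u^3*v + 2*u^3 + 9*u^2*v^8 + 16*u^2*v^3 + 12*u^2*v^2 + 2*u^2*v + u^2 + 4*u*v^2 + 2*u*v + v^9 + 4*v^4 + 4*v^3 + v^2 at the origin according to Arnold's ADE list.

The Hessian of f at 0 is [[2, 2], [2, 2]] with rank 1, so corank 1. A Groebner basis of the Jacobian ideal J(f) in C{u,v} is {247679*u^2/16640 + u*v^3 - 7949*u*v^2/520 + 8471*u*v/2080 + 26369*u/3328 - 3417*v^3/260 + 26953*v^2/2080 + 26369*v/3328, -12327*u^2/832 + 409*u*v^2/26 - 463*u*v/104 - 6525*u/832 + v^4 + 167*v^3/13 - 1369*v^2/104 - 6525*v/832, u^3 + 2889*u^2/260 - 672*u*v^2/65 + 237*u*v/65 + 291*u/52 - 592*v^3/65 + 606*v^2/65 + 291*v/52, u^2*v + 1269*u^2/520 - 116*u*v^2/65 + 56*u*v/65 + 139*u/104 - 96*v^3/65 + 158*v^2/65 + 139*v/104}; counting standard monomials gives mu = 8. Corank 1: A-series; mu = 8 gives A_8.

A8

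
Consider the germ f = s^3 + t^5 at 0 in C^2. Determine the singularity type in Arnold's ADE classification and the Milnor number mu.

Type E_{8}, Milnor number mu = 8.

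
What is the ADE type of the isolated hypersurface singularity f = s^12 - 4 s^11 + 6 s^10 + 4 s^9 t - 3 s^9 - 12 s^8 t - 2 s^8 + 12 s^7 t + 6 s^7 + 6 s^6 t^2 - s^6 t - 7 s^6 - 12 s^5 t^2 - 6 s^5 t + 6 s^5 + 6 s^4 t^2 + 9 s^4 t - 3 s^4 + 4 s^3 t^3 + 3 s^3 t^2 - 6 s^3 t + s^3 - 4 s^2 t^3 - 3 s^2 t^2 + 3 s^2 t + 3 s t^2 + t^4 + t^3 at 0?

E6

The Hessian of f at 0 has rank 0. Corank 2; j^3 = (s + t)^3 is a perfect cube, so E-series; the 4-jet and mu = 6 give E_6.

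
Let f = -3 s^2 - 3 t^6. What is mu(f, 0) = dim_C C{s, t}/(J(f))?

The Hessian of f at 0 is [[-6, 0], [0, 0]] with rank 1, so corank 1. A Groebner basis of the Jacobian ideal J(f) in C{s,t} is {t^5, s}; counting standard monomials gives mu = 5. Corank 1: A-series; mu = 5 gives A_5.

5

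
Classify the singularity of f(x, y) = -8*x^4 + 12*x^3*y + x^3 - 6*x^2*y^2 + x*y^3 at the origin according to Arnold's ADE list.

E_7

The Hessian of f at 0 is [[0, 0], [0, 0]] with rank 0, so corank 2. A Groebner basis of the Jacobian ideal J(f) in C{x,y} is {3*x^2/4 + y^4 + y^3/4, x^3, x^2*y - x^2/4 - y^3/12, -x^2 + x*y^2 - y^3/3}; counting standard monomials gives mu = 7. Corank 2; j^3 = x^3 is a perfect cube, so E-series; the 4-jet and mu = 7 give E_7.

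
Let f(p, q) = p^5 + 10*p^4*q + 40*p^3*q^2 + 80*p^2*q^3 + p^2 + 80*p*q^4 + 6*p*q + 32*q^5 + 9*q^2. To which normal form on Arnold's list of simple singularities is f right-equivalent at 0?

A4

The Hessian of f at 0 has rank 1. Corank 1: A-series; mu = 4 gives A_4.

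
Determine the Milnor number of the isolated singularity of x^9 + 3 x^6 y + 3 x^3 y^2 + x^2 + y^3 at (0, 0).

2

The Hessian of f at 0 is [[2, 0], [0, 0]] with rank 1, so corank 1. A Groebner basis of the Jacobian ideal J(f) in C{x,y} is {y^2, x}; counting standard monomials gives mu = 2. Corank 1: A-series; mu = 2 gives A_2.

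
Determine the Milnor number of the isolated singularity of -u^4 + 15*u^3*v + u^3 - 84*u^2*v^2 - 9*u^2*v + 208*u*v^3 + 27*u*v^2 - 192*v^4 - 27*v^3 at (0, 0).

7

The Hessian of f at 0 has rank 0. Corank 2; j^3 = (u - 3*v)^3 is a perfect cube, so E-series; the 4-jet and mu = 7 give E_7.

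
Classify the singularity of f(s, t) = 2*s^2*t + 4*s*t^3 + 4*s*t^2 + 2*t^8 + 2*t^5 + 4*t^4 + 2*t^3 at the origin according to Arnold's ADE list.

D_9

The Hessian of f at 0 has rank 0. Corank 2; j^3 = 2*t*(s + t)^2 has shape L^2 M (L != M), so D-series; mu = 9 gives D_9.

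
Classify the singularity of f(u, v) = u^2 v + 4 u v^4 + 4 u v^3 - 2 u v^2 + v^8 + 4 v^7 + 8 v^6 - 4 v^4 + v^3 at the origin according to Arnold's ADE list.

D_{9}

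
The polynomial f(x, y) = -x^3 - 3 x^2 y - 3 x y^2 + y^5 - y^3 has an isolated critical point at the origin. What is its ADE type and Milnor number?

Type E8, Milnor number mu = 8.

The Hessian of f at 0 has rank 0. Corank 2; j^3 = -(x + y)^3 is a perfect cube, so E-series; the 5-jet and mu = 8 give E_8.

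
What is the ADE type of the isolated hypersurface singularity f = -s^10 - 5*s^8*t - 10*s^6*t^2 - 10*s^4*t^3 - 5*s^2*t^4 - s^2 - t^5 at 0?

The Hessian of f at 0 is [[-2, 0], [0, 0]] with rank 1, so corank 1. A Groebner basis of the Jacobian ideal J(f) in C{s,t} is {t^4, s}; counting standard monomials gives mu = 4. Corank 1: A-series; mu = 4 gives A_4.

A_{4}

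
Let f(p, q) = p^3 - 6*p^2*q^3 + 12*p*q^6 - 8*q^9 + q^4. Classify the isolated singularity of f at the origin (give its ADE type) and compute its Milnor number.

The Hessian of f at 0 is [[0, 0], [0, 0]] with rank 0, so corank 2. A Groebner basis of the Jacobian ideal J(f) in C{p,q} is {q^3, p^2}; counting standard monomials gives mu = 6. Corank 2; j^3 = p^3 is a perfect cube, so E-series; the 4-jet and mu = 6 give E_6.

Type E_6, Milnor number mu = 6.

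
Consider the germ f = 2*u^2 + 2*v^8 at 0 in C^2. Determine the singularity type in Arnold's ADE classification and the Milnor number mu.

Type A_7, Milnor number mu = 7.

The Hessian of f at 0 is [[4, 0], [0, 0]] with rank 1, so corank 1. A Groebner basis of the Jacobian ideal J(f) in C{u,v} is {v^7, u}; counting standard monomials gives mu = 7. Corank 1: A-series; mu = 7 gives A_7.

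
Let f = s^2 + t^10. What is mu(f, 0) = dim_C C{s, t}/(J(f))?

9

The Hessian of f at 0 has rank 1. Corank 1: A-series; mu = 9 gives A_9.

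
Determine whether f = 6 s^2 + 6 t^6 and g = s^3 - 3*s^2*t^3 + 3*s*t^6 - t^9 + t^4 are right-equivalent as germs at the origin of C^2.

No.

The Hessian of f at 0 has rank 1. Corank 1: A-series; mu = 5 gives A_5. The Hessian of g at 0 has rank 0. Corank 2; j^3 = s^3 is a perfect cube, so E-series; the 4-jet and mu = 6 give E_6. f is A_5 but g is E_6, hence not right-equivalent.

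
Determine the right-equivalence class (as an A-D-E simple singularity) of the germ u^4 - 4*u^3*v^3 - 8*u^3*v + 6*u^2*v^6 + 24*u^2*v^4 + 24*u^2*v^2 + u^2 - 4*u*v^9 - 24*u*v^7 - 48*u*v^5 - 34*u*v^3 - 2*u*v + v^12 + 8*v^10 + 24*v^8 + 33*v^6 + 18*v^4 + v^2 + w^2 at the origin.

A_{3}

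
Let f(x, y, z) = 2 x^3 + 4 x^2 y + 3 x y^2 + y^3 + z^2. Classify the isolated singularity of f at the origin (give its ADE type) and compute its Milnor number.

The Hessian of f at 0 is [[0, 0, 0], [0, 0, 0], [0, 0, 2]] with rank 1, so corank 2. A Groebner basis of the Jacobian ideal J(f) in C{x,y,z} is {y^3, x^2 - 3*y^2/2, x*y + 3*y^2/2, z}; counting standard monomials gives mu = 4. Corank 2; j^3 = (x + y)*(2*x^2 + 2*x*y + y^2) splits into three distinct lines over C (the quadratic factor has nonzero discriminant), so D_4.

Type D4, Milnor number mu = 4.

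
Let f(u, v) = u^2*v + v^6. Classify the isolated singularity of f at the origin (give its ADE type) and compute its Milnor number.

Type D7, Milnor number mu = 7.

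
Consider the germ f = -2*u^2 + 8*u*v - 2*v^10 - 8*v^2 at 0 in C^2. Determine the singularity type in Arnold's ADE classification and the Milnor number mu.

Type A_9, Milnor number mu = 9.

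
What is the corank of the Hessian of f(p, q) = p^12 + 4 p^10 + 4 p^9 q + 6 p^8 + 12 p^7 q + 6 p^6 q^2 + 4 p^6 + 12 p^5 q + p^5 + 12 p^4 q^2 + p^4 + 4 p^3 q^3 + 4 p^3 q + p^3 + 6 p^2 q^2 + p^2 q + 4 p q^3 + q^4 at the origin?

2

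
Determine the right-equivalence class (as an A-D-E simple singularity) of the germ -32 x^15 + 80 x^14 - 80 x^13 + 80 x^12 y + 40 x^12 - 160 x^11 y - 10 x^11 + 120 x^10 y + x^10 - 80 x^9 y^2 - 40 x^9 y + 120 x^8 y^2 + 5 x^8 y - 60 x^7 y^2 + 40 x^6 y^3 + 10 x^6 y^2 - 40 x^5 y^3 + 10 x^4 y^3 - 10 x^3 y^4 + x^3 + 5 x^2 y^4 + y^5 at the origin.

E_{8}

The Hessian of f at 0 is [[0, 0], [0, 0]] with rank 0, so corank 2. A Groebner basis of the Jacobian ideal J(f) in C{x,y} is {y^4, x^2}; counting standard monomials gives mu = 8. Corank 2; j^3 = x^3 is a perfect cube, so E-series; the 5-jet and mu = 8 give E_8.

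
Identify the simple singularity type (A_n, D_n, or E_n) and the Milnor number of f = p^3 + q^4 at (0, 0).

The Hessian of f at 0 has rank 0. Corank 2; j^3 = p^3 is a perfect cube, so E-series; the 4-jet and mu = 6 give E_6.

Type E_{6}, Milnor number mu = 6.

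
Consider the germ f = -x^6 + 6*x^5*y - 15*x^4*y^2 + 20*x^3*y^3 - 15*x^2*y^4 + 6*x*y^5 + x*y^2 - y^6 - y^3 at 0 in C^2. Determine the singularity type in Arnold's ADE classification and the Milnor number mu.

The Hessian of f at 0 has rank 0. Corank 2; j^3 = y^2*(x - y) has shape L^2 M (L != M), so D-series; mu = 7 gives D_7.

Type D_7, Milnor number mu = 7.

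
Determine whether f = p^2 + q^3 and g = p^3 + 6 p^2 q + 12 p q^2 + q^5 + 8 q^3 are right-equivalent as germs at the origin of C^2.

No.

The Hessian of f at 0 is [[2, 0], [0, 0]] with rank 1, so corank 1. A Groebner basis of the Jacobian ideal J(f) in C{p,q} is {q^2, p}; counting standard monomials gives mu = 2. Corank 1: A-series; mu = 2 gives A_2. The Hessian of g at 0 is [[0, 0], [0, 0]] with rank 0, so corank 2. A Groebner basis of the Jacobian ideal J(g) in C{p,q} is {q^4, p^2 + 4*p*q + 4*q^2}; counting standard monomials gives mu = 8. Corank 2; j^3 = (p + 2*q)^3 is a perfect cube, so E-series; the 5-jet and mu = 8 give E_8. f is A_2 but g is E_8, hence not right-equivalent.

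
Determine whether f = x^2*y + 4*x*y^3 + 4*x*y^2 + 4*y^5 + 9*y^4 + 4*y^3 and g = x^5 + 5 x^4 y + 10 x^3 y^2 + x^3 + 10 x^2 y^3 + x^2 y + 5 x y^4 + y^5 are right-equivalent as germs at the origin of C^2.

No.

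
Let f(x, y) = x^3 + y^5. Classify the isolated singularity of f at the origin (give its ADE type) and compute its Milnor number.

Type E_8, Milnor number mu = 8.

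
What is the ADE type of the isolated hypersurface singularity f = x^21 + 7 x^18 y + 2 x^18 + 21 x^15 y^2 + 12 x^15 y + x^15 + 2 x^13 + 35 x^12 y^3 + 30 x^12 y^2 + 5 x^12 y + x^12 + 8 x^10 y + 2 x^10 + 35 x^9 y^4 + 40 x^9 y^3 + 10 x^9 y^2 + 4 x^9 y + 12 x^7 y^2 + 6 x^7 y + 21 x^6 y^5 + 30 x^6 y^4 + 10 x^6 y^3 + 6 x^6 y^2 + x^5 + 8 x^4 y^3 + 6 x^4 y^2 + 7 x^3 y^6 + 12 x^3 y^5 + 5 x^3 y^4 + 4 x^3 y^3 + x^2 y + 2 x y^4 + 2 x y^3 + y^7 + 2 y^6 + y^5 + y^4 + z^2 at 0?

D5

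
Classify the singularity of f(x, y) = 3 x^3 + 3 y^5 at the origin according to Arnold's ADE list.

The Hessian of f at 0 has rank 0. Corank 2; j^3 = 3*x^3 is a perfect cube, so E-series; the 5-jet and mu = 8 give E_8.

E_{8}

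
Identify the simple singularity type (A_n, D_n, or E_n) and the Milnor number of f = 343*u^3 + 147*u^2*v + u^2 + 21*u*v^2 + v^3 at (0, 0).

Type A2, Milnor number mu = 2.

The Hessian of f at 0 is [[2, 0], [0, 0]] with rank 1, so corank 1. A Groebner basis of the Jacobian ideal J(f) in C{u,v} is {v^2, u}; counting standard monomials gives mu = 2. Corank 1: A-series; mu = 2 gives A_2.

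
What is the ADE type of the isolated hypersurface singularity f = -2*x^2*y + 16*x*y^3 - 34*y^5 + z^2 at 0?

The Hessian of f at 0 has rank 1. Corank 2; j^3 = -2*x^2*y has shape L^2 M (L != M), so D-series; mu = 6 gives D_6.

D_6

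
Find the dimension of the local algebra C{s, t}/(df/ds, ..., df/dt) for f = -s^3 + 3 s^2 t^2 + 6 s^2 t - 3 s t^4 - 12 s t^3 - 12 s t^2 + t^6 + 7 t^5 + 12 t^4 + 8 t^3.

8

The Hessian of f at 0 has rank 0. Corank 2; j^3 = -(s - 2*t)^3 is a perfect cube, so E-series; the 5-jet and mu = 8 give E_8.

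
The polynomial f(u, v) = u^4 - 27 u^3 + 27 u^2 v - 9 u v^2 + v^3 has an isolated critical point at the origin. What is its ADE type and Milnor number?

The Hessian of f at 0 is [[0, 0], [0, 0]] with rank 0, so corank 2. A Groebner basis of the Jacobian ideal J(f) in C{u,v} is {v^4, u*v^2 - 2*v^3/9, u^2 - 2*u*v/3 + v^2/9}; counting standard monomials gives mu = 6. Corank 2; j^3 = -(3*u - v)^3 is a perfect cube, so E-series; the 4-jet and mu = 6 give E_6.

Type E_{6}, Milnor number mu = 6.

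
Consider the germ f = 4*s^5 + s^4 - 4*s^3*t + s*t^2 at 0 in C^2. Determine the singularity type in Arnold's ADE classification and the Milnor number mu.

Type D_5, Milnor number mu = 5.

The Hessian of f at 0 has rank 0. Corank 2; j^3 = s*t^2 has shape L^2 M (L != M), so D-series; mu = 5 gives D_5.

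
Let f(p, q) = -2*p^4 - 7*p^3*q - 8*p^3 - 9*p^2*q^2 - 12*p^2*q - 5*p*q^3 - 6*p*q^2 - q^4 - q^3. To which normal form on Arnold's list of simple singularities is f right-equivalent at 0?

E_7

The Hessian of f at 0 is [[0, 0], [0, 0]] with rank 0, so corank 2. A Groebner basis of the Jacobian ideal J(f) in C{p,q} is {768*p^2 + 768*p*q + q^4 + 8*q^3 + 192*q^2, p^3 + 36*p^2 + 36*p*q + q^3/2 + 9*q^2, p^2*q - 40*p^2 - 40*p*q - 2*q^3/3 - 10*q^2, 32*p^2 + p*q^2 + 32*p*q + 5*q^3/6 + 8*q^2}; counting standard monomials gives mu = 7. Corank 2; j^3 = -(2*p + q)^3 is a perfect cube, so E-series; the 4-jet and mu = 7 give E_7.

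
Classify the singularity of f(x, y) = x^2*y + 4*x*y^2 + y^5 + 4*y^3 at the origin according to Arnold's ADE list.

D6

The Hessian of f at 0 has rank 0. Corank 2; j^3 = y*(x + 2*y)^2 has shape L^2 M (L != M), so D-series; mu = 6 gives D_6.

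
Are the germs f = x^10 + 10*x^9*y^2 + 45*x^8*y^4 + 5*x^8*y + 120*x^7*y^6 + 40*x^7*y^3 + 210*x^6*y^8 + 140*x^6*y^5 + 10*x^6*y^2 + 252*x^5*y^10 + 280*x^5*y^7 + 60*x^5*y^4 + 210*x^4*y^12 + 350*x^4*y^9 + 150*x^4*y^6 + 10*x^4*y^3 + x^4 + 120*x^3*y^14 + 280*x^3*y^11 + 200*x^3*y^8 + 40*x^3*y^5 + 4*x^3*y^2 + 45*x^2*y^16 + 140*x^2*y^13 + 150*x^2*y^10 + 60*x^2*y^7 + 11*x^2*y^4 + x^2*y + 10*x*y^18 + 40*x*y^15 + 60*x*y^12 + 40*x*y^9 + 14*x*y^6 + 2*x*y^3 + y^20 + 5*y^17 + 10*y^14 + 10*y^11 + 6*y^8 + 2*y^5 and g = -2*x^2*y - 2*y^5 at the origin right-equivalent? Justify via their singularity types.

The Hessian of f at 0 has rank 0. Corank 2; j^3 = x^2*y has shape L^2 M (L != M), so D-series; mu = 6 gives D_6. The Hessian of g at 0 has rank 0. Corank 2; j^3 = -2*x^2*y has shape L^2 M (L != M), so D-series; mu = 6 gives D_6. Both have type D_6, hence right-equivalent.

Yes.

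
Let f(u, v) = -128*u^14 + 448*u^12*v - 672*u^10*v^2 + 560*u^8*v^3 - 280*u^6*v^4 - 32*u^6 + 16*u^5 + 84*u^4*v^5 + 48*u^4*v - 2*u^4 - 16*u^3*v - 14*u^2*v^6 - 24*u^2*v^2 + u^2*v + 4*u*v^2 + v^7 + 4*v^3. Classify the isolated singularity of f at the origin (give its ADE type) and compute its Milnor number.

The Hessian of f at 0 is [[0, 0], [0, 0]] with rank 0, so corank 2. A Groebner basis of the Jacobian ideal J(f) in C{u,v} is {128*u^2/16377 + u*v^3 + 32761*u*v^2/43672 + 81913*u*v/1048128 + 24569*v^3/32754 + 21843*v^2/174688, -64*u^2/5459 - 76447*u*v^2/87344 - 38227*u*v/349376 + v^4 - 32761*v^3/43672 - 30035*v^2/174688, u^3 - 4096*u^2/16377 - 28*u*v^2/5459 - 16405*u*v/32754 - 56*v^3/16377 - 7*v^2/5459, u^2*v - u*v/4 - v^2/2}; counting standard monomials gives mu = 8. Corank 2; j^3 = v*(u + 2*v)^2 has shape L^2 M (L != M), so D-series; mu = 8 gives D_8.

Type D_8, Milnor number mu = 8.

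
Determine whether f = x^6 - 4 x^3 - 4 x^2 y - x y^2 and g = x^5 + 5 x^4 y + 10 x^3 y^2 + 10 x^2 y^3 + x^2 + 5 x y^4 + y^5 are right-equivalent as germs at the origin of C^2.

The Hessian of f at 0 has rank 0. Corank 2; j^3 = -x*(2*x + y)^2 has shape L^2 M (L != M), so D-series; mu = 7 gives D_7. The Hessian of g at 0 has rank 1. Corank 1: A-series; mu = 4 gives A_4. f is D_7 but g is A_4, hence not right-equivalent.

No.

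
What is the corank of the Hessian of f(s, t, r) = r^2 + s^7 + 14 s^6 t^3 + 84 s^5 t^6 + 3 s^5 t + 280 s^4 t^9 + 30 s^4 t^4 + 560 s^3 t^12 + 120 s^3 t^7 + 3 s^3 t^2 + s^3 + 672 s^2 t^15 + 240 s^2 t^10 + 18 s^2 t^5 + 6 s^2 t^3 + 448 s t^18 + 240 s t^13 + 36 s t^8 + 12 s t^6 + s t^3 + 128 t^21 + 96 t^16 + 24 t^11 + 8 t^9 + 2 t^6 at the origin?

2

Hessian at 0 has rank 1.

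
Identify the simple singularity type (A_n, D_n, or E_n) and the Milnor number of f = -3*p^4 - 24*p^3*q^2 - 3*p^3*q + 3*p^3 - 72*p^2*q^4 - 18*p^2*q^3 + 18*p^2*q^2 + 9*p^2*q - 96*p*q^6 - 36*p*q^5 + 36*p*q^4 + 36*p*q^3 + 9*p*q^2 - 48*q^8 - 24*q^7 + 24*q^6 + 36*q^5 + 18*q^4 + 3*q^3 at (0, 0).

The Hessian of f at 0 is [[0, 0], [0, 0]] with rank 0, so corank 2. A Groebner basis of the Jacobian ideal J(f) in C{p,q} is {-3*p^2/19 - 6*p*q/19 + q^4 - q^3/19 - 3*q^2/19, p^3 + 21*p^2/19 + 42*p*q/19 + 26*q^3/19 + 21*q^2/19, p^2*q - 15*p^2/19 - 30*p*q/19 - 24*q^3/19 - 15*q^2/19, 8*p^2/19 + p*q^2 + 16*p*q/19 + 65*q^3/57 + 8*q^2/19}; counting standard monomials gives mu = 7. Corank 2; j^3 = 3*(p + q)^3 is a perfect cube, so E-series; the 4-jet and mu = 7 give E_7.

Type E_{7}, Milnor number mu = 7.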